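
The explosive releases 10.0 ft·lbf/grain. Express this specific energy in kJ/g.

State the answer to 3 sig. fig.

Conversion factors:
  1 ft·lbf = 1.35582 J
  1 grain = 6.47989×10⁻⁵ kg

0.209 kJ/g

10.0 ft·lbf/grain × 1.35582 J/ft·lbf ÷ 6.47989×10⁻⁵ kg/grain = 209235 J/kg
209235 J/kg ÷ 1000 J/kJ × 0.001 kg/g = 0.209235 kJ/g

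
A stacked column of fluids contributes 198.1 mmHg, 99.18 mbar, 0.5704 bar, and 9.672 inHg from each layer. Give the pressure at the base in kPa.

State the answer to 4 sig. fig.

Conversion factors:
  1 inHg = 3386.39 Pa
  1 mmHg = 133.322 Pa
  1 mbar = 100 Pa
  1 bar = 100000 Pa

126.1 kPa

198.1 mmHg × 133.322 = 26411.1 Pa
99.18 mbar × 100 = 9918 Pa
0.5704 bar × 100000 = 57040 Pa
9.672 inHg × 3386.39 = 32753.2 Pa
Sum: 26411.1 + 9918 + 57040 + 32753.2 = 126122 Pa
In kPa: 126122 / 1000 = 126.122 kPa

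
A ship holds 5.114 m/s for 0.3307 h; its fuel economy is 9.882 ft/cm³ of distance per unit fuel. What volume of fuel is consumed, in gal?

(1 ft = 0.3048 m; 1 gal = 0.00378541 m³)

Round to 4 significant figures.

0.5340 gal

0.3307 h → 1190.52 s
d = v × t = 5.114 × 1190.52 = 6088.32 m
9.882 ft/cm³ → 3.01203×10⁶ m/m³
V = d / (distance per unit fuel) = 6088.32 / 3.01203×10⁶ = 0.00202133 m³
In gal: 0.00202133 / 0.00378541 = 0.533979 gal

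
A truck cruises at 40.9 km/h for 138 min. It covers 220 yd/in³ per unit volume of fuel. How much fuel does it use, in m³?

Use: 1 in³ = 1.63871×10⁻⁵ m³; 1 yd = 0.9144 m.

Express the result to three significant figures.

40.9 km/h → 11.3611 m/s
138 min → 8280 s
d = v × t = 11.3611 × 8280 = 94069.9 m
220 yd/in³ → 1.2276×10⁷ m/m³
V = d / (distance per unit fuel) = 94069.9 / 1.2276×10⁷ = 0.00766291 m³

0.00766 m³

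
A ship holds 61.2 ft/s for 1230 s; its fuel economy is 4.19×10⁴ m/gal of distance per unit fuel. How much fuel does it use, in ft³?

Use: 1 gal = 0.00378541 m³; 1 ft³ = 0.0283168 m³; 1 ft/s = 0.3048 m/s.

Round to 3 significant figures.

61.2 ft/s → 18.6538 m/s
d = v × t = 18.6538 × 1230 = 22944.2 m
4.19×10⁴ m/gal → 1.10688×10⁷ m/m³
V = d / (distance per unit fuel) = 22944.2 / 1.10688×10⁷ = 0.00207287 m³
In ft³: 0.00207287 / 0.0283168 = 0.0732028 ft³

0.0732 ft³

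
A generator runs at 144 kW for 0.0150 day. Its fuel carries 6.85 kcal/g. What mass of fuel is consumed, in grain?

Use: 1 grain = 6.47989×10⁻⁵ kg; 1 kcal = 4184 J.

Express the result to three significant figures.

1.00×10⁵ grain

144 kW → 144000 W
0.0150 day → 1296 s
E = P × t = 144000 × 1296 = 1.86624×10⁸ J
6.85 kcal/g → 2.86604×10⁷ J/kg
m = E / e_s = 1.86624×10⁸ / 2.86604×10⁷ = 6.51156 kg
In grain: 6.51156 / 6.47989×10⁻⁵ = 100489 grain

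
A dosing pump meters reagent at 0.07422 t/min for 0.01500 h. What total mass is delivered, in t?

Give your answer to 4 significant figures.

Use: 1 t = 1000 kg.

0.06680 t

0.07422 t/min → 1.237 kg/s
0.01500 h → 54 s
m = ṁ × t = 1.237 × 54 = 66.798 kg
In t: 66.798 / 1000 = 0.066798 t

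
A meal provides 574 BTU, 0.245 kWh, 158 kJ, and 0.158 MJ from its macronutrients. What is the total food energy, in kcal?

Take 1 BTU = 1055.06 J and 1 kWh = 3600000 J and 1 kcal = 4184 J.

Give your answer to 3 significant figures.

574 BTU × 1055.06 → 605604 J
0.245 kWh × 3600000 → 882000 J
158 kJ × 1000 → 158000 J
0.158 MJ × 1000000 → 158000 J
Combined: 605604 + 882000 + 158000 + 158000 = 1.8036×10⁶ J
In kcal: 1.8036×10⁶ / 4184 = 431.071 kcal

431 kcal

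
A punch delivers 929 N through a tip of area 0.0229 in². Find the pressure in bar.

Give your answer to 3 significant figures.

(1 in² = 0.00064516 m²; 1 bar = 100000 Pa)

0.0229 in² × 0.00064516 → 1.47742×10⁻⁵ m²
P = F / A = 929 N / 1.47742×10⁻⁵ m² = 6.28799×10⁷ Pa
6.28799×10⁷ Pa ÷ (100000 Pa/bar) = 628.799 bar

629 bar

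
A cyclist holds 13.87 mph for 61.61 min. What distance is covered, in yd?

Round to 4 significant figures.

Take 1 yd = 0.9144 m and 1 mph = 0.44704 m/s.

13.87 mph × 0.44704 → 6.20044 m/s
61.61 min × 60 → 3696.6 s
d = v × t = 6.20044 m/s × 3696.6 s = 22920.5 m
22920.5 m ÷ (0.9144 m/yd) = 25066.2 yd

2.507×10⁴ yd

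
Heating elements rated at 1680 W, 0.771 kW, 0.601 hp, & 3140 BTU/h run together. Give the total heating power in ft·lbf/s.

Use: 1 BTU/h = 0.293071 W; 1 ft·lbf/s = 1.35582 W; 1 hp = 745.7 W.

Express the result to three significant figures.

1680 W (already W)
0.771 kW × 1000 → 771 W
0.601 hp × 745.7 → 448.166 W
3140 BTU/h × 0.293071 → 920.243 W
Combined: 1680 + 771 + 448.166 + 920.243 = 3819.41 W
In ft·lbf/s: 3819.41 / 1.35582 = 2817.05 ft·lbf/s

2820 ft·lbf/s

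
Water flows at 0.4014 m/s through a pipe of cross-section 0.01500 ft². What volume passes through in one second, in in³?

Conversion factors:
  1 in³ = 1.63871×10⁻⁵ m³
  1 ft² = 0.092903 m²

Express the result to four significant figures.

34.13 in³

0.01500 ft² × 0.092903 → 0.00139354 m²
V = v × A × t = 0.4014 m/s × 0.00139354 m² × 1 s = 5.59367×10⁻⁴ m³
5.59367×10⁻⁴ m³ ÷ (1.63871×10⁻⁵ m³/in³) = 34.1346 in³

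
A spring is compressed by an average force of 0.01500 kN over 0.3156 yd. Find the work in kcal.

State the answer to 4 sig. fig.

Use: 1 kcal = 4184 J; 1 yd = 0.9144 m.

0.001035 kcal

0.01500 kN × 1000 → 15 N
0.3156 yd × 0.9144 → 0.288585 m
W = F × d = 15 N × 0.288585 m = 4.32877 J
4.32877 J ÷ (4184 J/kcal) = 0.0010346 kcal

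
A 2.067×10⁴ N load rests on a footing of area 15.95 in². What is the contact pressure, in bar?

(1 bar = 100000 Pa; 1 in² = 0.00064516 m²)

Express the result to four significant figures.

20.09 bar

15.95 in² × 0.00064516 = 0.0102903 m²
P = F / A = 20670 N / 0.0102903 m² = 2.00869×10⁶ Pa
2.00869×10⁶ Pa ÷ (100000 Pa/bar) = 20.0869 bar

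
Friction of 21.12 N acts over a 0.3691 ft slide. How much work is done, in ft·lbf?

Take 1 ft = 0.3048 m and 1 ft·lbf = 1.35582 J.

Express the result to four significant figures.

1.752 ft·lbf

0.3691 ft × 0.3048 → 0.112502 m
W = F × d = 21.12 N × 0.112502 m = 2.37604 J
2.37604 J ÷ (1.35582 J/ft·lbf) = 1.75247 ft·lbf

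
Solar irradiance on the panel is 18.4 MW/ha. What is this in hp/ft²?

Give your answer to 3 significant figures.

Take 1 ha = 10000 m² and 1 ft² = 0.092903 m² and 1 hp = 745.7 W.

18.4 MW/ha × 1000000 W/MW ÷ 10000 m²/ha = 1840 W/m²
1840 W/m² ÷ 745.7 W/hp × 0.092903 m²/ft² = 0.229236 hp/ft²

0.229 hp/ft²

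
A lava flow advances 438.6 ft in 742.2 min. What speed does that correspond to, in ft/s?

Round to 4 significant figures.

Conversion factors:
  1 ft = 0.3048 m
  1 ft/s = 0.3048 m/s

0.009849 ft/s

438.6 ft × 0.3048 → 133.685 m
742.2 min × 60 → 44532 s
v = d / t = 133.685 m / 44532 s = 0.003002 m/s
0.003002 m/s ÷ (0.3048 m/s/ft/s) = 0.00984908 ft/s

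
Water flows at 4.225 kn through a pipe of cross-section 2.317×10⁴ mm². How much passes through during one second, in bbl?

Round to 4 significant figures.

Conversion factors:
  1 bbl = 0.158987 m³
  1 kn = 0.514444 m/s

0.3168 bbl

4.225 kn × 0.514444 = 2.17353 m/s
2.317×10⁴ mm² × 10⁻⁶ = 0.02317 m²
V = v × A × t = 2.17353 m/s × 0.02317 m² × 1 s = 0.0503607 m³
0.0503607 m³ ÷ (0.158987 m³/bbl) = 0.31676 bbl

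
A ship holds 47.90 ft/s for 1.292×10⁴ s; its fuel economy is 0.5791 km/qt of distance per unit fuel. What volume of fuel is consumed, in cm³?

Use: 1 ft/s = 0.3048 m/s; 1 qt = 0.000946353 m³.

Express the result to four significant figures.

3.083×10⁵ cm³

47.90 ft/s → 14.5999 m/s
d = v × t = 14.5999 × 12920 = 188631 m
0.5791 km/qt → 611928 m/m³
V = d / (distance per unit fuel) = 188631 / 611928 = 0.308257 m³
In cm³: 0.308257 / 10⁻⁶ = 308257 cm³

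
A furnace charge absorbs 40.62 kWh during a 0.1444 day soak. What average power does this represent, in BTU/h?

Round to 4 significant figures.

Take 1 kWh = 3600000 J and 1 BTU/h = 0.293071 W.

3.999×10⁴ BTU/h

40.62 kWh × 3600000 = 1.46232×10⁸ J
0.1444 day × 86400 = 12476.2 s
P = E / t = 1.46232×10⁸ J / 12476.2 s = 11720.9 W
11720.9 W ÷ (0.293071 W/BTU/h) = 39993.4 BTU/h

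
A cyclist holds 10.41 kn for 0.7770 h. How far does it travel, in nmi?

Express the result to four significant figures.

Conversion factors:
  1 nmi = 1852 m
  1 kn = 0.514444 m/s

8.089 nmi

10.41 kn × 0.514444 → 5.35536 m/s
0.7770 h × 3600 → 2797.2 s
d = v × t = 5.35536 m/s × 2797.2 s = 14980 m
14980 m ÷ (1852 m/nmi) = 8.08855 nmi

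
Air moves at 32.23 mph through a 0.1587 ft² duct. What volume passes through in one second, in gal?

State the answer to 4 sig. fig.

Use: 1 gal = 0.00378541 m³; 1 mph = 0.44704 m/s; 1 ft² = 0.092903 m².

56.12 gal

32.23 mph × 0.44704 → 14.4081 m/s
0.1587 ft² × 0.092903 → 0.0147437 m²
V = v × A × t = 14.4081 m/s × 0.0147437 m² × 1 s = 0.212429 m³
0.212429 m³ ÷ (0.00378541 m³/gal) = 56.1178 gal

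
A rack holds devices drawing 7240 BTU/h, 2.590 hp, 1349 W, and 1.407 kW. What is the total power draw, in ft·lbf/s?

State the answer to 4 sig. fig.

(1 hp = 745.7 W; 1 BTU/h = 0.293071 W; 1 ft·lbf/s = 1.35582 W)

5022 ft·lbf/s

7240 BTU/h × 0.293071 = 2121.83 W
2.590 hp × 745.7 = 1931.36 W
1349 W (already W)
1.407 kW × 1000 = 1407 W
Combined: 2121.83 + 1931.36 + 1349 + 1407 = 6809.19 W
In ft·lbf/s: 6809.19 / 1.35582 = 5022.19 ft·lbf/s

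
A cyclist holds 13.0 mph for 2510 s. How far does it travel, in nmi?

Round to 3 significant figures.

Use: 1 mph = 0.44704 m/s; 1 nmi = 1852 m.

7.88 nmi

13.0 mph × 0.44704 → 5.81152 m/s
d = v × t = 5.81152 m/s × 2510 s = 14586.9 m
14586.9 m ÷ (1852 m/nmi) = 7.8763 nmi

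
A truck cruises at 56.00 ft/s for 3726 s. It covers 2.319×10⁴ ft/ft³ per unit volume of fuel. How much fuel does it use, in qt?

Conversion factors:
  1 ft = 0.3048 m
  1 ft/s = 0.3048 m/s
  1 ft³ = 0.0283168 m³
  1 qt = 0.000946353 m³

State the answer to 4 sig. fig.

56.00 ft/s → 17.0688 m/s
d = v × t = 17.0688 × 3726 = 63598.3 m
2.319×10⁴ ft/ft³ → 249615 m/m³
V = d / (distance per unit fuel) = 63598.3 / 249615 = 0.254786 m³
In qt: 0.254786 / 0.000946353 = 269.229 qt

269.2 qt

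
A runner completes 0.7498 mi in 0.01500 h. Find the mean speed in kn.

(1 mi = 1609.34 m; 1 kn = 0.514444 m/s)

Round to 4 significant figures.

43.44 kn

0.7498 mi × 1609.34 = 1206.68 m
0.01500 h × 3600 = 54 s
v = d / t = 1206.68 m / 54 s = 22.3459 m/s
22.3459 m/s ÷ (0.514444 m/s/kn) = 43.437 kn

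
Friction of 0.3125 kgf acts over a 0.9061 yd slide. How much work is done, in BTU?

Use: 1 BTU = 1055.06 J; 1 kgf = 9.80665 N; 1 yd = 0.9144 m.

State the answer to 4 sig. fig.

0.3125 kgf × 9.80665 = 3.06458 N
0.9061 yd × 0.9144 = 0.828538 m
W = F × d = 3.06458 N × 0.828538 m = 2.53912 J
2.53912 J ÷ (1055.06 J/BTU) = 0.00240661 BTU

0.002407 BTU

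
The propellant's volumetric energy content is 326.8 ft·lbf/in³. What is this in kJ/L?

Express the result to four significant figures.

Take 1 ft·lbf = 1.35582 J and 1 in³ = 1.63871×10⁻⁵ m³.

27.04 kJ/L

326.8 ft·lbf/in³ × 1.35582 J/ft·lbf ÷ 1.63871×10⁻⁵ m³/in³ = 2.70385×10⁷ J/m³
2.70385×10⁷ J/m³ ÷ 1000 J/kJ × 0.001 m³/L = 27.0385 kJ/L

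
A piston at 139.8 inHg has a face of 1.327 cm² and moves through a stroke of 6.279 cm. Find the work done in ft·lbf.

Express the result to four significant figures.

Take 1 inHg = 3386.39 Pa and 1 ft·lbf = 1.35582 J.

2.909 ft·lbf

139.8 inHg → 473417 Pa
1.327 cm² → 1.327×10⁻⁴ m²
F = P × A = 473417 × 1.327×10⁻⁴ = 62.8224 N
6.279 cm → 0.06279 m
W = F × d = 62.8224 × 0.06279 = 3.94462 J
In ft·lbf: 3.94462 / 1.35582 = 2.9094 ft·lbf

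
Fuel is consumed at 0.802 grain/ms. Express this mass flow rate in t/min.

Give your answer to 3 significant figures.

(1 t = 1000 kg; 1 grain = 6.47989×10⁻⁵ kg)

0.802 grain/ms × 6.47989×10⁻⁵ kg/grain ÷ 0.001 s/ms = 0.0519687 kg/s
0.0519687 kg/s ÷ 1000 kg/t × 60 s/min = 0.00311812 t/min

0.00312 t/min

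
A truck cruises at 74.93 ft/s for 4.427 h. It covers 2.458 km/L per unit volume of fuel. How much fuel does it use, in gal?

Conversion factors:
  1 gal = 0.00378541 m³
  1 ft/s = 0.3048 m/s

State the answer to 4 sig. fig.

39.12 gal

74.93 ft/s → 22.8387 m/s
4.427 h → 15937.2 s
d = v × t = 22.8387 × 15937.2 = 363985 m
2.458 km/L → 2.458×10⁶ m/m³
V = d / (distance per unit fuel) = 363985 / 2.458×10⁶ = 0.148082 m³
In gal: 0.148082 / 0.00378541 = 39.1191 gal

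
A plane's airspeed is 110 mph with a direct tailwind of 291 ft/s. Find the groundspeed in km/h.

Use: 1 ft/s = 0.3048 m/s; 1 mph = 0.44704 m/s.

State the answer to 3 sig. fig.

496 km/h

110 mph × 0.44704 → 49.1744 m/s
291 ft/s × 0.3048 → 88.6968 m/s
Combined: 49.1744 + 88.6968 = 137.871 m/s
In km/h: 137.871 / (1/3.6) = 496.336 km/h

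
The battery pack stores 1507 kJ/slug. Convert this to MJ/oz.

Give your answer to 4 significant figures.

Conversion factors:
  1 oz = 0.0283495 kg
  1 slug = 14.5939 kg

0.002927 MJ/oz

1507 kJ/slug × 1000 J/kJ ÷ 14.5939 kg/slug = 103262 J/kg
103262 J/kg ÷ 1000000 J/MJ × 0.0283495 kg/oz = 0.00292743 MJ/oz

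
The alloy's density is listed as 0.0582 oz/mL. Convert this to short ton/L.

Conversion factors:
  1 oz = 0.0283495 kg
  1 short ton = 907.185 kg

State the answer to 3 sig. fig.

0.0582 oz/mL × 0.0283495 kg/oz ÷ 10⁻⁶ m³/mL = 1649.94 kg/m³
1649.94 kg/m³ ÷ 907.185 kg/short ton × 0.001 m³/L = 0.00181875 short ton/L

0.00182 short ton/L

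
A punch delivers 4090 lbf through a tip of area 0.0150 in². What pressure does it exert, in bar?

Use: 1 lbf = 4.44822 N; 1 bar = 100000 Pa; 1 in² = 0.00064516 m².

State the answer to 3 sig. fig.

1.88×10⁴ bar

4090 lbf × 4.44822 → 18193.2 N
0.0150 in² × 0.00064516 → 9.6774×10⁻⁶ m²
P = F / A = 18193.2 N / 9.6774×10⁻⁶ m² = 1.87997×10⁹ Pa
1.87997×10⁹ Pa ÷ (100000 Pa/bar) = 18799.7 bar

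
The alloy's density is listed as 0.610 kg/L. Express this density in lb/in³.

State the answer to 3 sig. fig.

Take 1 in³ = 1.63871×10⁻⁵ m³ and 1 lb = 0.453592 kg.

0.0220 lb/in³

0.610 kg/L ÷ 0.001 m³/L = 610 kg/m³
610 kg/m³ ÷ 0.453592 kg/lb × 1.63871×10⁻⁵ m³/in³ = 0.0220377 lb/in³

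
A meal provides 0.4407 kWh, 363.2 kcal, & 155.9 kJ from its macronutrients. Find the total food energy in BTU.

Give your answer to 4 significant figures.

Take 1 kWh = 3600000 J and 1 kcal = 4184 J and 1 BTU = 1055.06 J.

3092 BTU

0.4407 kWh × 3600000 = 1.58652×10⁶ J
363.2 kcal × 4184 = 1.51963×10⁶ J
155.9 kJ × 1000 = 155900 J
Sum: 1.58652×10⁶ + 1.51963×10⁶ + 155900 = 3.26205×10⁶ J
In BTU: 3.26205×10⁶ / 1055.06 = 3091.81 BTU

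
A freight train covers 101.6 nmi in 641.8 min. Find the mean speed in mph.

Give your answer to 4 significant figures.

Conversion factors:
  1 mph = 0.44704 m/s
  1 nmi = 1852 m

10.93 mph

101.6 nmi × 1852 → 188163 m
641.8 min × 60 → 38508 s
v = d / t = 188163 m / 38508 s = 4.88634 m/s
4.88634 m/s ÷ (0.44704 m/s/mph) = 10.9304 mph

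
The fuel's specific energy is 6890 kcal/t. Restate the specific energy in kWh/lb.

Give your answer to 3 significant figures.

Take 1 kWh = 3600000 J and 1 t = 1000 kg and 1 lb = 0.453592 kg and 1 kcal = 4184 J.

6890 kcal/t × 4184 J/kcal ÷ 1000 kg/t = 28827.8 J/kg
28827.8 J/kg ÷ 3600000 J/kWh × 0.453592 kg/lb = 0.00363224 kWh/lb

0.00363 kWh/lb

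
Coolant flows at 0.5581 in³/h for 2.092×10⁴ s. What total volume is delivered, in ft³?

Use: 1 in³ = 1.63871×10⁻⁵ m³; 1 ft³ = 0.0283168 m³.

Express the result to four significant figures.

0.001877 ft³

0.5581 in³/h → 2.54046×10⁻⁹ m³/s
V = Q × t = 2.54046×10⁻⁹ × 20920 = 5.31464×10⁻⁵ m³
In ft³: 5.31464×10⁻⁵ / 0.0283168 = 0.00187685 ft³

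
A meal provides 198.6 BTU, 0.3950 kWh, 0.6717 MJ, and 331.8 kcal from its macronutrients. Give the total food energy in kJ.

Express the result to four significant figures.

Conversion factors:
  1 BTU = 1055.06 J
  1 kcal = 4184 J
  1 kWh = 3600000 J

3691 kJ

198.6 BTU × 1055.06 → 209535 J
0.3950 kWh × 3600000 → 1.422×10⁶ J
0.6717 MJ × 1000000 → 671700 J
331.8 kcal × 4184 → 1.38825×10⁶ J
Combined: 209535 + 1.422×10⁶ + 671700 + 1.38825×10⁶ = 3.69148×10⁶ J
In kJ: 3.69148×10⁶ / 1000 = 3691.48 kJ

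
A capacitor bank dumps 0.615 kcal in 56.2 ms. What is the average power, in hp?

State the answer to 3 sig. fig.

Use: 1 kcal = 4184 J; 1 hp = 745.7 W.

61.4 hp

0.615 kcal × 4184 → 2573.16 J
56.2 ms × 0.001 → 0.0562 s
P = E / t = 2573.16 J / 0.0562 s = 45785.8 W
45785.8 W ÷ (745.7 W/hp) = 61.3998 hp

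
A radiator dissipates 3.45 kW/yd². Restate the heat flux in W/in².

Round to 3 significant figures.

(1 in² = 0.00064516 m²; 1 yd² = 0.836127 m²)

2.66 W/in²

3.45 kW/yd² × 1000 W/kW ÷ 0.836127 m²/yd² = 4126.17 W/m²
4126.17 W/m² × 0.00064516 m²/in² = 2.66204 W/in²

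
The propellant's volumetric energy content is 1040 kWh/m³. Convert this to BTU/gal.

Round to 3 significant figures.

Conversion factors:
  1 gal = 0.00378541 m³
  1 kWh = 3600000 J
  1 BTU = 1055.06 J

1040 kWh/m³ × 3600000 J/kWh = 3.744×10⁹ J/m³
3.744×10⁹ J/m³ ÷ 1055.06 J/BTU × 0.00378541 m³/gal = 13433 BTU/gal

1.34×10⁴ BTU/gal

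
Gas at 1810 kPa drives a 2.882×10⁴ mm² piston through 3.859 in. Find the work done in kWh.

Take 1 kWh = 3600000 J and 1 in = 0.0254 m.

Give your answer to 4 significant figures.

0.001420 kWh

1810 kPa → 1.81×10⁶ Pa
2.882×10⁴ mm² → 0.02882 m²
F = P × A = 1.81×10⁶ × 0.02882 = 52164.2 N
3.859 in → 0.0980186 m
W = F × d = 52164.2 × 0.0980186 = 5113.06 J
In kWh: 5113.06 / 3600000 = 0.00142029 kWh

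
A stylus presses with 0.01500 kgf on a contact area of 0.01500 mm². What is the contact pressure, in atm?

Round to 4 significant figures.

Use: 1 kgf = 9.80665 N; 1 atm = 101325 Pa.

0.01500 kgf × 9.80665 = 0.1471 N
0.01500 mm² × 10⁻⁶ = 1.5×10⁻⁸ m²
P = F / A = 0.1471 N / 1.5×10⁻⁸ m² = 9.80667×10⁶ Pa
9.80667×10⁶ Pa ÷ (101325 Pa/atm) = 96.7843 atm

96.78 atm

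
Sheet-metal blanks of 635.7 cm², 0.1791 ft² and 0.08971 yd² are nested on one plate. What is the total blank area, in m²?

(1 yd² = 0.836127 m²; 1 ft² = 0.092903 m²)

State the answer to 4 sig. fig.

635.7 cm² × 0.0001 → 0.06357 m²
0.1791 ft² × 0.092903 → 0.0166389 m²
0.08971 yd² × 0.836127 → 0.075009 m²
Combined: 0.06357 + 0.0166389 + 0.075009 = 0.155218 m²

0.1552 m²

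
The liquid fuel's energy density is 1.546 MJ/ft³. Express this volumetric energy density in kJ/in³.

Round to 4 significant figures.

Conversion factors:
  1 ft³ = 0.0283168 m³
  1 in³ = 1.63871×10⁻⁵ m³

1.546 MJ/ft³ × 1000000 J/MJ ÷ 0.0283168 m³/ft³ = 5.45966×10⁷ J/m³
5.45966×10⁷ J/m³ ÷ 1000 J/kJ × 1.63871×10⁻⁵ m³/in³ = 0.89468 kJ/in³

0.8947 kJ/in³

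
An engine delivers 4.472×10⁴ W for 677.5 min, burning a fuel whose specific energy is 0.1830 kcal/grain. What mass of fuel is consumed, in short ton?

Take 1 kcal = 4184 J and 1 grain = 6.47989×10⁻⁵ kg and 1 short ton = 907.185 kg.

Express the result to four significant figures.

0.1696 short ton

677.5 min → 40650 s
E = P × t = 44720 × 40650 = 1.81787×10⁹ J
0.1830 kcal/grain → 1.18161×10⁷ J/kg
m = E / e_s = 1.81787×10⁹ / 1.18161×10⁷ = 153.847 kg
In short ton: 153.847 / 907.185 = 0.169587 short ton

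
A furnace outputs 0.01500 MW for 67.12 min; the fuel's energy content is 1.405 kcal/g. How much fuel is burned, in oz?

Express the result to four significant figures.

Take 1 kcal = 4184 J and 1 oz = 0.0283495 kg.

362.5 oz

0.01500 MW → 15000 W
67.12 min → 4027.2 s
E = P × t = 15000 × 4027.2 = 6.0408×10⁷ J
1.405 kcal/g → 5.87852×10⁶ J/kg
m = E / e_s = 6.0408×10⁷ / 5.87852×10⁶ = 10.2761 kg
In oz: 10.2761 / 0.0283495 = 362.479 oz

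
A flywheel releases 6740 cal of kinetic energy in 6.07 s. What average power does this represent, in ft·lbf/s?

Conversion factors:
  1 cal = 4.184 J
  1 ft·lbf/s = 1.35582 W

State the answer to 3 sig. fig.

3430 ft·lbf/s

6740 cal × 4.184 = 28200.2 J
P = E / t = 28200.2 J / 6.07 s = 4645.83 W
4645.83 W ÷ (1.35582 W/ft·lbf/s) = 3426.58 ft·lbf/s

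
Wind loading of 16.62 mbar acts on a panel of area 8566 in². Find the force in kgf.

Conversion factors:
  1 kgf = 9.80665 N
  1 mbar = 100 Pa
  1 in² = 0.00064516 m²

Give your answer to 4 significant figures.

936.6 kgf

16.62 mbar × 100 = 1662 Pa
8566 in² × 0.00064516 = 5.52644 m²
F = P × A = 1662 Pa × 5.52644 m² = 9184.94 N
9184.94 N ÷ (9.80665 N/kgf) = 936.603 kgf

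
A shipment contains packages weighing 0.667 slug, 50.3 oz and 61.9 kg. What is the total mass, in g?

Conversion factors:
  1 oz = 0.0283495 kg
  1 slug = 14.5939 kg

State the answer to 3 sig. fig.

7.31×10⁴ g

0.667 slug × 14.5939 → 9.73413 kg
50.3 oz × 0.0283495 → 1.42598 kg
61.9 kg (already kg)
Total: 9.73413 + 1.42598 + 61.9 = 73.0601 kg
In g: 73.0601 / 0.001 = 73060.1 g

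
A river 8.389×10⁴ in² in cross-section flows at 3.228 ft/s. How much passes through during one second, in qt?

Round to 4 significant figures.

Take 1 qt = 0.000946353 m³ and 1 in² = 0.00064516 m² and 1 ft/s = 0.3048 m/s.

3.228 ft/s × 0.3048 = 0.983894 m/s
8.389×10⁴ in² × 0.00064516 = 54.1225 m²
V = v × A × t = 0.983894 m/s × 54.1225 m² × 1 s = 53.2508 m³
53.2508 m³ ÷ (0.000946353 m³/qt) = 56269.5 qt

5.627×10⁴ qt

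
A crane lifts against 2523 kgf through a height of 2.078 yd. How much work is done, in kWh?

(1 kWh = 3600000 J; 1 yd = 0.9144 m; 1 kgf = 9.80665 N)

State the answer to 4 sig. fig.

2523 kgf × 9.80665 → 24742.2 N
2.078 yd × 0.9144 → 1.90012 m
W = F × d = 24742.2 N × 1.90012 m = 47013.1 J
47013.1 J ÷ (3600000 J/kWh) = 0.0130592 kWh

0.01306 kWh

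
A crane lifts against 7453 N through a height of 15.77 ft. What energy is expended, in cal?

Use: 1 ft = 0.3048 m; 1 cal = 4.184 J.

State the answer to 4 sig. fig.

8562 cal

15.77 ft × 0.3048 = 4.8067 m
W = F × d = 7453 N × 4.8067 m = 35824.3 J
35824.3 J ÷ (4.184 J/cal) = 8562.21 cal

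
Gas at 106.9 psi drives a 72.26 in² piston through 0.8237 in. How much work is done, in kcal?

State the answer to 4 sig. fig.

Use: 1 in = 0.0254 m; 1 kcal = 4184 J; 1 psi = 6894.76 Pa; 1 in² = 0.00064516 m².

106.9 psi → 737050 Pa
72.26 in² → 0.0466193 m²
F = P × A = 737050 × 0.0466193 = 34360.8 N
0.8237 in → 0.020922 m
W = F × d = 34360.8 × 0.020922 = 718.897 J
In kcal: 718.897 / 4184 = 0.171821 kcal

0.1718 kcal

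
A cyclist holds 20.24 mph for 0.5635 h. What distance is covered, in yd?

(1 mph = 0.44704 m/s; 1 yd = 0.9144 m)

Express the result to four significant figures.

2.007×10⁴ yd

20.24 mph × 0.44704 → 9.04809 m/s
0.5635 h × 3600 → 2028.6 s
d = v × t = 9.04809 m/s × 2028.6 s = 18355 m
18355 m ÷ (0.9144 m/yd) = 20073.3 yd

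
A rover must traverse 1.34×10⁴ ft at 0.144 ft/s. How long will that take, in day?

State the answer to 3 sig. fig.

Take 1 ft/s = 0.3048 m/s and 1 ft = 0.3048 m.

1.34×10⁴ ft × 0.3048 → 4084.32 m
0.144 ft/s × 0.3048 → 0.0438912 m/s
t = d / v = 4084.32 m / 0.0438912 m/s = 93055.6 s
93055.6 s ÷ (86400 s/day) = 1.07703 day

1.08 day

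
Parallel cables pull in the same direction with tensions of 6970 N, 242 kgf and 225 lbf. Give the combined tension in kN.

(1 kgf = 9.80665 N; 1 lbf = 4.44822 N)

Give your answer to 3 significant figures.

6970 N (already N)
242 kgf × 9.80665 = 2373.21 N
225 lbf × 4.44822 = 1000.85 N
Sum: 6970 + 2373.21 + 1000.85 = 10344.1 N
In kN: 10344.1 / 1000 = 10.3441 kN

10.3 kN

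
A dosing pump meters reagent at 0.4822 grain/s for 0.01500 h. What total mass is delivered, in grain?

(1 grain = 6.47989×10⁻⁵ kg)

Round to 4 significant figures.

0.4822 grain/s → 3.1246×10⁻⁵ kg/s
0.01500 h → 54 s
m = ṁ × t = 3.1246×10⁻⁵ × 54 = 0.00168728 kg
In grain: 0.00168728 / 6.47989×10⁻⁵ = 26.0387 grain

26.04 grain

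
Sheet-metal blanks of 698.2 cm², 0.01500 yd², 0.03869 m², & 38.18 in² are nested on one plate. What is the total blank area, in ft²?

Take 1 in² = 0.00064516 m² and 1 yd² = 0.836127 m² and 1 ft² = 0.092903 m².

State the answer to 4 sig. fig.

1.568 ft²

698.2 cm² × 0.0001 = 0.06982 m²
0.01500 yd² × 0.836127 = 0.0125419 m²
0.03869 m² (already m²)
38.18 in² × 0.00064516 = 0.0246322 m²
Combined: 0.06982 + 0.0125419 + 0.03869 + 0.0246322 = 0.145684 m²
In ft²: 0.145684 / 0.092903 = 1.56813 ft²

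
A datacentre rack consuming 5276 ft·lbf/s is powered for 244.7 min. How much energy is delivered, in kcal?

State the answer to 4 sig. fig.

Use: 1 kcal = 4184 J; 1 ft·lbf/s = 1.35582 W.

5276 ft·lbf/s × 1.35582 → 7153.31 W
244.7 min × 60 → 14682 s
E = P × t = 7153.31 W × 14682 s = 1.05025×10⁸ J
1.05025×10⁸ J ÷ (4184 J/kcal) = 25101.6 kcal

2.510×10⁴ kcal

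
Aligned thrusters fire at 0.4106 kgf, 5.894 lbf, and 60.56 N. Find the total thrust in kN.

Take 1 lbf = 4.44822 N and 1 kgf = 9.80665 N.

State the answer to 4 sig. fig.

0.09080 kN

0.4106 kgf × 9.80665 → 4.02661 N
5.894 lbf × 4.44822 → 26.2178 N
60.56 N (already N)
Total: 4.02661 + 26.2178 + 60.56 = 90.8044 N
In kN: 90.8044 / 1000 = 0.0908044 kN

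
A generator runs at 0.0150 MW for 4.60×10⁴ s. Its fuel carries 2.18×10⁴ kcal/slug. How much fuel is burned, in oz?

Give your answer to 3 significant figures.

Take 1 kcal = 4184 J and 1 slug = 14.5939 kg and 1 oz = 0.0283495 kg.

0.0150 MW → 15000 W
E = P × t = 15000 × 46000 = 6.9×10⁸ J
2.18×10⁴ kcal/slug → 6.24995×10⁶ J/kg
m = E / e_s = 6.9×10⁸ / 6.24995×10⁶ = 110.401 kg
In oz: 110.401 / 0.0283495 = 3894.28 oz

3890 oz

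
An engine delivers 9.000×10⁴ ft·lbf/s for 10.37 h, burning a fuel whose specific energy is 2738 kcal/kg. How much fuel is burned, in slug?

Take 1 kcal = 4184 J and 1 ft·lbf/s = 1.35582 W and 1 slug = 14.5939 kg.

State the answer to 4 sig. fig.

9.000×10⁴ ft·lbf/s → 122024 W
10.37 h → 37332 s
E = P × t = 122024 × 37332 = 4.5554×10⁹ J
2738 kcal/kg → 1.14558×10⁷ J/kg
m = E / e_s = 4.5554×10⁹ / 1.14558×10⁷ = 397.65 kg
In slug: 397.65 / 14.5939 = 27.2477 slug

27.25 slug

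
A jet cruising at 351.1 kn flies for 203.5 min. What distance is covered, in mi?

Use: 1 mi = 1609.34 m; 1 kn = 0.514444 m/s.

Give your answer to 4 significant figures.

1370 mi

351.1 kn × 0.514444 = 180.621 m/s
203.5 min × 60 = 12210 s
d = v × t = 180.621 m/s × 12210 s = 2.20538×10⁶ m
2.20538×10⁶ m ÷ (1609.34 m/mi) = 1370.36 mi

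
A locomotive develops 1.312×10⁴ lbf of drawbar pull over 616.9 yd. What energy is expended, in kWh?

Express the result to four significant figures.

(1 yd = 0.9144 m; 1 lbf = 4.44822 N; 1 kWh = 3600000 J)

9.145 kWh

1.312×10⁴ lbf × 4.44822 = 58360.6 N
616.9 yd × 0.9144 = 564.093 m
W = F × d = 58360.6 N × 564.093 m = 3.29208×10⁷ J
3.29208×10⁷ J ÷ (3600000 J/kWh) = 9.14467 kWh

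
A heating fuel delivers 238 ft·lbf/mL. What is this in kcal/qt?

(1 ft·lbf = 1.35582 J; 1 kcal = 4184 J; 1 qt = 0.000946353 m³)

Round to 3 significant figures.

238 ft·lbf/mL × 1.35582 J/ft·lbf ÷ 10⁻⁶ m³/mL = 3.22685×10⁸ J/m³
3.22685×10⁸ J/m³ ÷ 4184 J/kcal × 0.000946353 m³/qt = 72.9861 kcal/qt

73.0 kcal/qt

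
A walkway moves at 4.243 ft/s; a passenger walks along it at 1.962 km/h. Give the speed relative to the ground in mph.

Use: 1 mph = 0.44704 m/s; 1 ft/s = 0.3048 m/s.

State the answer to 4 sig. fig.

4.243 ft/s × 0.3048 → 1.29327 m/s
1.962 km/h × (1/3.6) → 0.545 m/s
Sum: 1.29327 + 0.545 = 1.83827 m/s
In mph: 1.83827 / 0.44704 = 4.11209 mph

4.112 mph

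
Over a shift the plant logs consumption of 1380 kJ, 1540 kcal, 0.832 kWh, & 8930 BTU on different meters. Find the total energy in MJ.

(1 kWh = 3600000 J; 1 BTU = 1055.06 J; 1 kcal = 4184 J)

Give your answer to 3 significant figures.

20.2 MJ

1380 kJ × 1000 = 1.38×10⁶ J
1540 kcal × 4184 = 6.44336×10⁶ J
0.832 kWh × 3600000 = 2.9952×10⁶ J
8930 BTU × 1055.06 = 9.42169×10⁶ J
Total: 1.38×10⁶ + 6.44336×10⁶ + 2.9952×10⁶ + 9.42169×10⁶ = 2.02402×10⁷ J
In MJ: 2.02402×10⁷ / 1000000 = 20.2402 MJ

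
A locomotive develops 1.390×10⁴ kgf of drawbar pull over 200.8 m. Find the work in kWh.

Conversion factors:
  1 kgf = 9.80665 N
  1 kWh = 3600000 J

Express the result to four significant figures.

1.390×10⁴ kgf × 9.80665 → 136312 N
W = F × d = 136312 N × 200.8 m = 2.73714×10⁷ J
2.73714×10⁷ J ÷ (3600000 J/kWh) = 7.60317 kWh

7.603 kWh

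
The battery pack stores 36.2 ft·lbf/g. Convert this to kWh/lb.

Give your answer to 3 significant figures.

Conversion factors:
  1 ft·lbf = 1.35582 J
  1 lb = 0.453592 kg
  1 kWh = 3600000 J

0.00618 kWh/lb

36.2 ft·lbf/g × 1.35582 J/ft·lbf ÷ 0.001 kg/g = 49080.7 J/kg
49080.7 J/kg ÷ 3600000 J/kWh × 0.453592 kg/lb = 0.00618406 kWh/lb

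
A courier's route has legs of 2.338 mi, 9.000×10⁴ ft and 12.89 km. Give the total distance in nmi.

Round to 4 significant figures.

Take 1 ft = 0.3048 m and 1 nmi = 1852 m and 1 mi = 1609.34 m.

2.338 mi × 1609.34 → 3762.64 m
9.000×10⁴ ft × 0.3048 → 27432 m
12.89 km × 1000 → 12890 m
Sum: 3762.64 + 27432 + 12890 = 44084.6 m
In nmi: 44084.6 / 1852 = 23.8038 nmi

23.80 nmi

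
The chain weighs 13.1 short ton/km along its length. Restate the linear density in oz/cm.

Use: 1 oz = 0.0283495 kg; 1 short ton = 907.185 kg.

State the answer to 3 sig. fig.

13.1 short ton/km × 907.185 kg/short ton ÷ 1000 m/km = 11.8841 kg/m
11.8841 kg/m ÷ 0.0283495 kg/oz × 0.01 m/cm = 4.192 oz/cm

4.19 oz/cm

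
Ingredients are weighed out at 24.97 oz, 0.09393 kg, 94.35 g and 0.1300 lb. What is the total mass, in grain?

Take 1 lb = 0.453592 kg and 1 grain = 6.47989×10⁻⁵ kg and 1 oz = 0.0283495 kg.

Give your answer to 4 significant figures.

24.97 oz × 0.0283495 → 0.707887 kg
0.09393 kg (already kg)
94.35 g × 0.001 → 0.09435 kg
0.1300 lb × 0.453592 → 0.058967 kg
Sum: 0.707887 + 0.09393 + 0.09435 + 0.058967 = 0.955134 kg
In grain: 0.955134 / 6.47989×10⁻⁵ = 14740 grain

1.474×10⁴ grain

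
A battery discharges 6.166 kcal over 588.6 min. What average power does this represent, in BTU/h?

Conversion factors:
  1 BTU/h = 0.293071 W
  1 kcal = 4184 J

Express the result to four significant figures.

2.493 BTU/h

6.166 kcal × 4184 → 25798.5 J
588.6 min × 60 → 35316 s
P = E / t = 25798.5 J / 35316 s = 0.730505 W
0.730505 W ÷ (0.293071 W/BTU/h) = 2.49259 BTU/h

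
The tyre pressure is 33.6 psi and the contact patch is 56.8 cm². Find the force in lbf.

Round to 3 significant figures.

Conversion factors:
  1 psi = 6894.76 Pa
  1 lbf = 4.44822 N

33.6 psi × 6894.76 → 231664 Pa
56.8 cm² × 0.0001 → 0.00568 m²
F = P × A = 231664 Pa × 0.00568 m² = 1315.85 N
1315.85 N ÷ (4.44822 N/lbf) = 295.815 lbf

296 lbf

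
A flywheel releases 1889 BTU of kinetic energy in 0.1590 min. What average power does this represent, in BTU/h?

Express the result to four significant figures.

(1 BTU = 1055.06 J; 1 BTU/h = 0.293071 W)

7.128×10⁵ BTU/h

1889 BTU × 1055.06 = 1.99301×10⁶ J
0.1590 min × 60 = 9.54 s
P = E / t = 1.99301×10⁶ J / 9.54 s = 208911 W
208911 W ÷ (0.293071 W/BTU/h) = 712834 BTU/h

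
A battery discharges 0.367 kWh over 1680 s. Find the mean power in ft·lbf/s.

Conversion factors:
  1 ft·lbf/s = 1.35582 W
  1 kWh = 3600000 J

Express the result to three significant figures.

0.367 kWh × 3600000 = 1.3212×10⁶ J
P = E / t = 1.3212×10⁶ J / 1680 s = 786.429 W
786.429 W ÷ (1.35582 W/ft·lbf/s) = 580.039 ft·lbf/s

580 ft·lbf/s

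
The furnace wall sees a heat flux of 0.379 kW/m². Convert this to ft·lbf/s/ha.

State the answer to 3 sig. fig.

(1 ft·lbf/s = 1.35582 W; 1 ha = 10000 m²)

2.80×10⁶ ft·lbf/s/ha

0.379 kW/m² × 1000 W/kW = 379 W/m²
379 W/m² ÷ 1.35582 W/ft·lbf/s × 10000 m²/ha = 2.79536×10⁶ ft·lbf/s/ha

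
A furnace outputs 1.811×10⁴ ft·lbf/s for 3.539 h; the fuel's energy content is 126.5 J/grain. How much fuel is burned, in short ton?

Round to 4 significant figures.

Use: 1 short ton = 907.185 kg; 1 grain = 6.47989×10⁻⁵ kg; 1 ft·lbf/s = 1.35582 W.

1.811×10⁴ ft·lbf/s → 24553.9 W
3.539 h → 12740.4 s
E = P × t = 24553.9 × 12740.4 = 3.12827×10⁸ J
126.5 J/grain → 1.95219×10⁶ J/kg
m = E / e_s = 3.12827×10⁸ / 1.95219×10⁶ = 160.244 kg
In short ton: 160.244 / 907.185 = 0.176639 short ton

0.1766 short ton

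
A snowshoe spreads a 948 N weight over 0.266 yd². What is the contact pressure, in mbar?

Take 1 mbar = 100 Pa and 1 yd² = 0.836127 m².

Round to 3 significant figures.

42.6 mbar

0.266 yd² × 0.836127 = 0.22241 m²
P = F / A = 948 N / 0.22241 m² = 4262.4 Pa
4262.4 Pa ÷ (100 Pa/mbar) = 42.624 mbar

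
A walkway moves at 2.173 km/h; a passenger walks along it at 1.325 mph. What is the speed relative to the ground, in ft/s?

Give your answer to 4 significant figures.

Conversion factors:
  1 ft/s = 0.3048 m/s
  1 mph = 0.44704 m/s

3.924 ft/s

2.173 km/h × (1/3.6) → 0.603611 m/s
1.325 mph × 0.44704 → 0.592328 m/s
Total: 0.603611 + 0.592328 = 1.19594 m/s
In ft/s: 1.19594 / 0.3048 = 3.92369 ft/s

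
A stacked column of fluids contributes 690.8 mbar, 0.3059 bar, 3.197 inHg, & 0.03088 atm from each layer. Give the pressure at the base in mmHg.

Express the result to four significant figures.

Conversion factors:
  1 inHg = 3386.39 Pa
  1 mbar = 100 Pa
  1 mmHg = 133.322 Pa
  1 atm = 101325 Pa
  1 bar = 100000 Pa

852.3 mmHg

690.8 mbar × 100 = 69080 Pa
0.3059 bar × 100000 = 30590 Pa
3.197 inHg × 3386.39 = 10826.3 Pa
0.03088 atm × 101325 = 3128.92 Pa
Sum: 69080 + 30590 + 10826.3 + 3128.92 = 113625 Pa
In mmHg: 113625 / 133.322 = 852.26 mmHg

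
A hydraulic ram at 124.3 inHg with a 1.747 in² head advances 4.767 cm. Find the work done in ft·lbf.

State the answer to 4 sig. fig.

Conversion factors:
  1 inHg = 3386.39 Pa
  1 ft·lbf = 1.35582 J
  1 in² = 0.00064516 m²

124.3 inHg → 420928 Pa
1.747 in² → 0.00112709 m²
F = P × A = 420928 × 0.00112709 = 474.424 N
4.767 cm → 0.04767 m
W = F × d = 474.424 × 0.04767 = 22.6158 J
In ft·lbf: 22.6158 / 1.35582 = 16.6805 ft·lbf

16.68 ft·lbf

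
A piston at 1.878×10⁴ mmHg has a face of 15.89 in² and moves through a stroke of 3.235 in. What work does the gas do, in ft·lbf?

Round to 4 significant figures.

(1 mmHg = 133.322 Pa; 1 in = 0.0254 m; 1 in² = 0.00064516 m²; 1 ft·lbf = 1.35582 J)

1.878×10⁴ mmHg → 2.50379×10⁶ Pa
15.89 in² → 0.0102516 m²
F = P × A = 2.50379×10⁶ × 0.0102516 = 25667.9 N
3.235 in → 0.082169 m
W = F × d = 25667.9 × 0.082169 = 2109.11 J
In ft·lbf: 2109.11 / 1.35582 = 1555.6 ft·lbf

1556 ft·lbf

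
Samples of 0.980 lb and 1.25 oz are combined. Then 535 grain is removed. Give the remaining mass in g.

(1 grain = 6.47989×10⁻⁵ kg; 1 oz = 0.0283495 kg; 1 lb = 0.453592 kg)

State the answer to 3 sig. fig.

445 g

0.980 lb × 0.453592 → 0.44452 kg
1.25 oz × 0.0283495 → 0.0354369 kg
535 grain × 6.47989×10⁻⁵ → 0.0346674 kg
Net: 0.44452 + 0.0354369 − 0.0346674 = 0.44529 kg
In g: 0.44529 / 0.001 = 445.29 g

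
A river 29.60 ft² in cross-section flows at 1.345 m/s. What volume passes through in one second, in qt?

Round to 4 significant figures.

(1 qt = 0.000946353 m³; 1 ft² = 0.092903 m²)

3908 qt

29.60 ft² × 0.092903 → 2.74993 m²
V = v × A × t = 1.345 m/s × 2.74993 m² × 1 s = 3.69866 m³
3.69866 m³ ÷ (0.000946353 m³/qt) = 3908.33 qt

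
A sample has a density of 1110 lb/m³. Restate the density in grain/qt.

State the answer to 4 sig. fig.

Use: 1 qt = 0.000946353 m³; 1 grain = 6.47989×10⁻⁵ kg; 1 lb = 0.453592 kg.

7353 grain/qt

1110 lb/m³ × 0.453592 kg/lb = 503.487 kg/m³
503.487 kg/m³ ÷ 6.47989×10⁻⁵ kg/grain × 0.000946353 m³/qt = 7353.16 grain/qt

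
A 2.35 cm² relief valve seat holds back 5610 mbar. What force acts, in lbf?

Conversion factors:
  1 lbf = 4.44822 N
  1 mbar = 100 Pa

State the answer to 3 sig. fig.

29.6 lbf

5610 mbar × 100 = 561000 Pa
2.35 cm² × 0.0001 = 2.35×10⁻⁴ m²
F = P × A = 561000 Pa × 2.35×10⁻⁴ m² = 131.835 N
131.835 N ÷ (4.44822 N/lbf) = 29.6377 lbf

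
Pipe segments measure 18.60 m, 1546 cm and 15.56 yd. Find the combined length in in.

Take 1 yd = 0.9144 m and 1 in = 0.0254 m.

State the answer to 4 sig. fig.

18.60 m (already m)
1546 cm × 0.01 = 15.46 m
15.56 yd × 0.9144 = 14.2281 m
Combined: 18.6 + 15.46 + 14.2281 = 48.2881 m
In in: 48.2881 / 0.0254 = 1901.11 in

1901 in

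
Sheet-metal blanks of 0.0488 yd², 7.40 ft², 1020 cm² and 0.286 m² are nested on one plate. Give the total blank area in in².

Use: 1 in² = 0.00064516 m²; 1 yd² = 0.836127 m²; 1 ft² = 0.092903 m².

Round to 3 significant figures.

1730 in²

0.0488 yd² × 0.836127 → 0.040803 m²
7.40 ft² × 0.092903 → 0.687482 m²
1020 cm² × 0.0001 → 0.102 m²
0.286 m² (already m²)
Total: 0.040803 + 0.687482 + 0.102 + 0.286 = 1.11628 m²
In in²: 1.11628 / 0.00064516 = 1730.24 in²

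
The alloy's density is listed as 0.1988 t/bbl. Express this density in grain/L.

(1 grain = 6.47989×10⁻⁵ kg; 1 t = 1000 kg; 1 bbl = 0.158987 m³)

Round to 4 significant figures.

1.930×10⁴ grain/L

0.1988 t/bbl × 1000 kg/t ÷ 0.158987 m³/bbl = 1250.42 kg/m³
1250.42 kg/m³ ÷ 6.47989×10⁻⁵ kg/grain × 0.001 m³/L = 19296.9 grain/L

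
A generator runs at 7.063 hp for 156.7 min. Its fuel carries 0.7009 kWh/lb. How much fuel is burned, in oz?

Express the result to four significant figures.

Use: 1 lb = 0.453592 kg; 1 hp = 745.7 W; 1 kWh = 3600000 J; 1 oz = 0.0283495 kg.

7.063 hp → 5266.88 W
156.7 min → 9402 s
E = P × t = 5266.88 × 9402 = 4.95192×10⁷ J
0.7009 kWh/lb → 5.5628×10⁶ J/kg
m = E / e_s = 4.95192×10⁷ / 5.5628×10⁶ = 8.90185 kg
In oz: 8.90185 / 0.0283495 = 314.004 oz

314.0 oz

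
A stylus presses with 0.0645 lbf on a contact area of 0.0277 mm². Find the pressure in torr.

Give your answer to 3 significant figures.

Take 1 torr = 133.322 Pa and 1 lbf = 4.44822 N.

0.0645 lbf × 4.44822 → 0.28691 N
0.0277 mm² × 10⁻⁶ → 2.77×10⁻⁸ m²
P = F / A = 0.28691 N / 2.77×10⁻⁸ m² = 1.03578×10⁷ Pa
1.03578×10⁷ Pa ÷ (133.322 Pa/torr) = 77690.1 torr

7.77×10⁴ torr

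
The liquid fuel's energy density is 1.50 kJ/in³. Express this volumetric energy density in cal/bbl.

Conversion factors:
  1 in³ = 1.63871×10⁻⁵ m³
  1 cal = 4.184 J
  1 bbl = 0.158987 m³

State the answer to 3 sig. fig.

1.50 kJ/in³ × 1000 J/kJ ÷ 1.63871×10⁻⁵ m³/in³ = 9.15354×10⁷ J/m³
9.15354×10⁷ J/m³ ÷ 4.184 J/cal × 0.158987 m³/bbl = 3.47824×10⁶ cal/bbl

3.48×10⁶ cal/bbl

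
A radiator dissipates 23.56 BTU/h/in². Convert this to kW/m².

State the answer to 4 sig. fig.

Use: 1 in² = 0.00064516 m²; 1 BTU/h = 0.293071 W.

23.56 BTU/h/in² × 0.293071 W/BTU/h ÷ 0.00064516 m²/in² = 10702.4 W/m²
10702.4 W/m² ÷ 1000 W/kW = 10.7024 kW/m²

10.70 kW/m²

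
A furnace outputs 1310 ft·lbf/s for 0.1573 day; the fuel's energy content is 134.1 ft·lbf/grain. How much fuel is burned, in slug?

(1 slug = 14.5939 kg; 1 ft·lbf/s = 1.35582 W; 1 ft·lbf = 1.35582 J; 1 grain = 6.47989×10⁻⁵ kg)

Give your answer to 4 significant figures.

1310 ft·lbf/s → 1776.12 W
0.1573 day → 13590.7 s
E = P × t = 1776.12 × 13590.7 = 2.41387×10⁷ J
134.1 ft·lbf/grain → 2.80584×10⁶ J/kg
m = E / e_s = 2.41387×10⁷ / 2.80584×10⁶ = 8.60302 kg
In slug: 8.60302 / 14.5939 = 0.589494 slug

0.5895 slug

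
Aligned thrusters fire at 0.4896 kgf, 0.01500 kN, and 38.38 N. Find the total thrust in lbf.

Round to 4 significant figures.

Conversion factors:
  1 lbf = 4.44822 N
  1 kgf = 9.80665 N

0.4896 kgf × 9.80665 = 4.80134 N
0.01500 kN × 1000 = 15 N
38.38 N (already N)
Sum: 4.80134 + 15 + 38.38 = 58.1813 N
In lbf: 58.1813 / 4.44822 = 13.0797 lbf

13.08 lbf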